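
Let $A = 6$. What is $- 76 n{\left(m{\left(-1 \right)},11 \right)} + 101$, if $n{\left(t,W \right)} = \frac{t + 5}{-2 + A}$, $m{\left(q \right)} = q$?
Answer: $25$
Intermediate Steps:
$n{\left(t,W \right)} = \frac{5}{4} + \frac{t}{4}$ ($n{\left(t,W \right)} = \frac{t + 5}{-2 + 6} = \frac{5 + t}{4} = \left(5 + t\right) \frac{1}{4} = \frac{5}{4} + \frac{t}{4}$)
$- 76 n{\left(m{\left(-1 \right)},11 \right)} + 101 = - 76 \left(\frac{5}{4} + \frac{1}{4} \left(-1\right)\right) + 101 = - 76 \left(\frac{5}{4} - \frac{1}{4}\right) + 101 = \left(-76\right) 1 + 101 = -76 + 101 = 25$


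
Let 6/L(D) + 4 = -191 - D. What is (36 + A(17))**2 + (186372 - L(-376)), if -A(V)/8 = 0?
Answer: 33967902/181 ≈ 1.8767e+5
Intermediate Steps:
A(V) = 0 (A(V) = -8*0 = 0)
L(D) = 6/(-195 - D) (L(D) = 6/(-4 + (-191 - D)) = 6/(-195 - D))
(36 + A(17))**2 + (186372 - L(-376)) = (36 + 0)**2 + (186372 - (-6)/(195 - 376)) = 36**2 + (186372 - (-6)/(-181)) = 1296 + (186372 - (-6)*(-1)/181) = 1296 + (186372 - 1*6/181) = 1296 + (186372 - 6/181) = 1296 + 33733326/181 = 33967902/181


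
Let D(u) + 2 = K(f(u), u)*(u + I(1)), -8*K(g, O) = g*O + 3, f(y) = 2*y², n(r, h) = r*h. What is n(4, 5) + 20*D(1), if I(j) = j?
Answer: -45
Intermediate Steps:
n(r, h) = h*r
K(g, O) = -3/8 - O*g/8 (K(g, O) = -(g*O + 3)/8 = -(O*g + 3)/8 = -(3 + O*g)/8 = -3/8 - O*g/8)
D(u) = -2 + (1 + u)*(-3/8 - u³/4) (D(u) = -2 + (-3/8 - u*2*u²/8)*(u + 1) = -2 + (-3/8 - u³/4)*(1 + u) = -2 + (1 + u)*(-3/8 - u³/4))
n(4, 5) + 20*D(1) = 5*4 + 20*(-19/8 - ¼*1³ - ⅛*1*(3 + 2*1³)) = 20 + 20*(-19/8 - ¼*1 - ⅛*1*(3 + 2*1)) = 20 + 20*(-19/8 - ¼ - ⅛*1*(3 + 2)) = 20 + 20*(-19/8 - ¼ - ⅛*1*5) = 20 + 20*(-19/8 - ¼ - 5/8) = 20 + 20*(-13/4) = 20 - 65 = -45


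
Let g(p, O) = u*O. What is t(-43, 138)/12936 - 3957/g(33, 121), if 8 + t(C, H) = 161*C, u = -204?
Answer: -908311/2419032 ≈ -0.37549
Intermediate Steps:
g(p, O) = -204*O
t(C, H) = -8 + 161*C
t(-43, 138)/12936 - 3957/g(33, 121) = (-8 + 161*(-43))/12936 - 3957/((-204*121)) = (-8 - 6923)*(1/12936) - 3957/(-24684) = -6931*1/12936 - 3957*(-1/24684) = -6931/12936 + 1319/8228 = -908311/2419032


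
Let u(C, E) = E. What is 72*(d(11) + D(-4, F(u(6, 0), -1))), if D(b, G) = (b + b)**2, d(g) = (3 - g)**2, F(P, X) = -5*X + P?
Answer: 9216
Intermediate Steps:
F(P, X) = P - 5*X
D(b, G) = 4*b**2 (D(b, G) = (2*b)**2 = 4*b**2)
72*(d(11) + D(-4, F(u(6, 0), -1))) = 72*((-3 + 11)**2 + 4*(-4)**2) = 72*(8**2 + 4*16) = 72*(64 + 64) = 72*128 = 9216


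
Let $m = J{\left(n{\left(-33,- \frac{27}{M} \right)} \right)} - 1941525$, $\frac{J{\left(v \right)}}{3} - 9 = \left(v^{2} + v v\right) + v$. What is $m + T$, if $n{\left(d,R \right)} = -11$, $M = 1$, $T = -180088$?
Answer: $-2120893$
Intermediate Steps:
$J{\left(v \right)} = 27 + 3 v + 6 v^{2}$ ($J{\left(v \right)} = 27 + 3 \left(\left(v^{2} + v v\right) + v\right) = 27 + 3 \left(\left(v^{2} + v^{2}\right) + v\right) = 27 + 3 \left(2 v^{2} + v\right) = 27 + 3 \left(v + 2 v^{2}\right) = 27 + \left(3 v + 6 v^{2}\right) = 27 + 3 v + 6 v^{2}$)
$m = -1940805$ ($m = \left(27 + 3 \left(-11\right) + 6 \left(-11\right)^{2}\right) - 1941525 = \left(27 - 33 + 6 \cdot 121\right) - 1941525 = \left(27 - 33 + 726\right) - 1941525 = 720 - 1941525 = -1940805$)
$m + T = -1940805 - 180088 = -2120893$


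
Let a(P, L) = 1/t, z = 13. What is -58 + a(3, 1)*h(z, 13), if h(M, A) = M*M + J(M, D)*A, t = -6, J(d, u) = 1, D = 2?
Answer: -265/3 ≈ -88.333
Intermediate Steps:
h(M, A) = A + M**2 (h(M, A) = M*M + 1*A = M**2 + A = A + M**2)
a(P, L) = -1/6 (a(P, L) = 1/(-6) = -1/6)
-58 + a(3, 1)*h(z, 13) = -58 - (13 + 13**2)/6 = -58 - (13 + 169)/6 = -58 - 1/6*182 = -58 - 91/3 = -265/3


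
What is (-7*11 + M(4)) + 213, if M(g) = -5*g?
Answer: 116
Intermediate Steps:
(-7*11 + M(4)) + 213 = (-7*11 - 5*4) + 213 = (-77 - 20) + 213 = -97 + 213 = 116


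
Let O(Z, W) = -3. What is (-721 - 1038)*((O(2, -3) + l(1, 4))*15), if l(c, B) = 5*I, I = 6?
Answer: -712395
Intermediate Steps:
l(c, B) = 30 (l(c, B) = 5*6 = 30)
(-721 - 1038)*((O(2, -3) + l(1, 4))*15) = (-721 - 1038)*((-3 + 30)*15) = -47493*15 = -1759*405 = -712395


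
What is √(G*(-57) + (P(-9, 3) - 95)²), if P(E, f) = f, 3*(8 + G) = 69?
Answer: √7609 ≈ 87.230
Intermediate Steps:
G = 15 (G = -8 + (⅓)*69 = -8 + 23 = 15)
√(G*(-57) + (P(-9, 3) - 95)²) = √(15*(-57) + (3 - 95)²) = √(-855 + (-92)²) = √(-855 + 8464) = √7609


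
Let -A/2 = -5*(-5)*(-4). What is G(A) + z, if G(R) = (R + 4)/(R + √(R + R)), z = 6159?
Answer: 338796/55 ≈ 6159.9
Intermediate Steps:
A = 200 (A = -2*(-5*(-5))*(-4) = -50*(-4) = -2*(-100) = 200)
G(R) = (4 + R)/(R + √2*√R) (G(R) = (4 + R)/(R + √(2*R)) = (4 + R)/(R + √2*√R))
G(A) + z = (4 + 200)/(200 + √2*√200) + 6159 = 204/(200 + √2*(10*√2)) + 6159 = 204/(200 + 20) + 6159 = 204/220 + 6159 = (1/220)*204 + 6159 = 51/55 + 6159 = 338796/55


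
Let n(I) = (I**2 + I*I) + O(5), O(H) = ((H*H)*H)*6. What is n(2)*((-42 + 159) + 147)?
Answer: 200112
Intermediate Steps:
O(H) = 6*H**3 (O(H) = (H**2*H)*6 = H**3*6 = 6*H**3)
n(I) = 750 + 2*I**2 (n(I) = (I**2 + I*I) + 6*5**3 = (I**2 + I**2) + 6*125 = 2*I**2 + 750 = 750 + 2*I**2)
n(2)*((-42 + 159) + 147) = (750 + 2*2**2)*((-42 + 159) + 147) = (750 + 2*4)*(117 + 147) = (750 + 8)*264 = 758*264 = 200112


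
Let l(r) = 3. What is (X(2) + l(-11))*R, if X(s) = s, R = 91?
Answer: 455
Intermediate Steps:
(X(2) + l(-11))*R = (2 + 3)*91 = 5*91 = 455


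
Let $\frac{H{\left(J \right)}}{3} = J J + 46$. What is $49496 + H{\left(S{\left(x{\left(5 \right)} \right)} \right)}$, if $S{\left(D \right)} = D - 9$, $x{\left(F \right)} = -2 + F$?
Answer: $49742$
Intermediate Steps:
$S{\left(D \right)} = -9 + D$
$H{\left(J \right)} = 138 + 3 J^{2}$ ($H{\left(J \right)} = 3 \left(J J + 46\right) = 3 \left(J^{2} + 46\right) = 3 \left(46 + J^{2}\right) = 138 + 3 J^{2}$)
$49496 + H{\left(S{\left(x{\left(5 \right)} \right)} \right)} = 49496 + \left(138 + 3 \left(-9 + \left(-2 + 5\right)\right)^{2}\right) = 49496 + \left(138 + 3 \left(-9 + 3\right)^{2}\right) = 49496 + \left(138 + 3 \left(-6\right)^{2}\right) = 49496 + \left(138 + 3 \cdot 36\right) = 49496 + \left(138 + 108\right) = 49496 + 246 = 49742$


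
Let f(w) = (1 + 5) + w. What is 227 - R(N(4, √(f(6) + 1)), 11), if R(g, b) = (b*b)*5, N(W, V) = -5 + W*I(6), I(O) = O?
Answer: -378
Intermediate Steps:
f(w) = 6 + w
N(W, V) = -5 + 6*W (N(W, V) = -5 + W*6 = -5 + 6*W)
R(g, b) = 5*b² (R(g, b) = b²*5 = 5*b²)
227 - R(N(4, √(f(6) + 1)), 11) = 227 - 5*11² = 227 - 5*121 = 227 - 1*605 = 227 - 605 = -378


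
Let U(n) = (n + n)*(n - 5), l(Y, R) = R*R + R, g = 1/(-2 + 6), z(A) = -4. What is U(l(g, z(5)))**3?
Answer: 4741632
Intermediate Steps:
g = 1/4 ≈ 0.25000
l(Y, R) = R + R**2 (l(Y, R) = R**2 + R = R + R**2)
U(n) = 2*n*(-5 + n) (U(n) = (2*n)*(-5 + n) = 2*n*(-5 + n))
U(l(g, z(5)))**3 = (2*(-4*(1 - 4))*(-5 - 4*(1 - 4)))**3 = (2*(-4*(-3))*(-5 - 4*(-3)))**3 = (2*12*(-5 + 12))**3 = (2*12*7)**3 = 168**3 = 4741632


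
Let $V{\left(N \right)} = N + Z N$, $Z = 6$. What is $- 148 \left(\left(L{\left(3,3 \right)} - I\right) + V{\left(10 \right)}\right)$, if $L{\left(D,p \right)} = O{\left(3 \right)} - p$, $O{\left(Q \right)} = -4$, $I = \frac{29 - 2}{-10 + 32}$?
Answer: $- \frac{100566}{11} \approx -9142.4$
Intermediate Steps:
$I = \frac{27}{22} \approx 1.2273$
$L{\left(D,p \right)} = -4 - p$
$V{\left(N \right)} = 7 N$ ($V{\left(N \right)} = N + 6 N = 7 N$)
$- 148 \left(\left(L{\left(3,3 \right)} - I\right) + V{\left(10 \right)}\right) = - 148 \left(\left(\left(-4 - 3\right) - \frac{27}{22}\right) + 7 \cdot 10\right) = - 148 \left(\left(\left(-4 - 3\right) - \frac{27}{22}\right) + 70\right) = - 148 \left(\left(-7 - \frac{27}{22}\right) + 70\right) = - 148 \left(- \frac{181}{22} + 70\right) = \left(-148\right) \frac{1359}{22} = - \frac{100566}{11}$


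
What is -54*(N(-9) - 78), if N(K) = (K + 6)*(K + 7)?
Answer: 3888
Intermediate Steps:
N(K) = (6 + K)*(7 + K)
-54*(N(-9) - 78) = -54*((42 + (-9)**2 + 13*(-9)) - 78) = -54*((42 + 81 - 117) - 78) = -54*(6 - 78) = -54*(-72) = 3888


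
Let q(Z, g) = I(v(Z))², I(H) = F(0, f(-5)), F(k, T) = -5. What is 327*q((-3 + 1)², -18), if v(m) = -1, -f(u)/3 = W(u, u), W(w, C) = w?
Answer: 8175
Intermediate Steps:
f(u) = -3*u
I(H) = -5
q(Z, g) = 25 (q(Z, g) = (-5)² = 25)
327*q((-3 + 1)², -18) = 327*25 = 8175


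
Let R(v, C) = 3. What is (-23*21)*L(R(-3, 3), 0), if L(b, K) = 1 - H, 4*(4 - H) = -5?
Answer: 8211/4 ≈ 2052.8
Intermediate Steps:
H = 21/4 (H = 4 - ¼*(-5) = 4 + 5/4 = 21/4 ≈ 5.2500)
L(b, K) = -17/4 (L(b, K) = 1 - 1*21/4 = 1 - 21/4 = -17/4)
(-23*21)*L(R(-3, 3), 0) = -23*21*(-17/4) = -483*(-17/4) = 8211/4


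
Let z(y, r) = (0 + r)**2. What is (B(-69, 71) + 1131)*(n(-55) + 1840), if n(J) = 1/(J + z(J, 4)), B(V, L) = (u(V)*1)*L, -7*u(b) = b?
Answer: 306554448/91 ≈ 3.3687e+6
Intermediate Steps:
u(b) = -b/7
z(y, r) = r**2
B(V, L) = -L*V/7 (B(V, L) = (-V/7*1)*L = (-V/7)*L = -L*V/7)
n(J) = 1/(16 + J) (n(J) = 1/(J + 4**2) = 1/(J + 16) = 1/(16 + J))
(B(-69, 71) + 1131)*(n(-55) + 1840) = (-1/7*71*(-69) + 1131)*(1/(16 - 55) + 1840) = (4899/7 + 1131)*(1/(-39) + 1840) = 12816*(-1/39 + 1840)/7 = (12816/7)*(71759/39) = 306554448/91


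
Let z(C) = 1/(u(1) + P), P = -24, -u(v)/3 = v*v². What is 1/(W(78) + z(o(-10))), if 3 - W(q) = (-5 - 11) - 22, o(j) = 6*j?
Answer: 27/1106 ≈ 0.024412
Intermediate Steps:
u(v) = -3*v³ (u(v) = -3*v*v² = -3*v³)
W(q) = 41 (W(q) = 3 - ((-5 - 11) - 22) = 3 - (-16 - 22) = 3 - 1*(-38) = 3 + 38 = 41)
z(C) = -1/27 (z(C) = 1/(-3*1³ - 24) = 1/(-3*1 - 24) = 1/(-3 - 24) = 1/(-27) = -1/27)
1/(W(78) + z(o(-10))) = 1/(41 - 1/27) = 1/(1106/27) = 27/1106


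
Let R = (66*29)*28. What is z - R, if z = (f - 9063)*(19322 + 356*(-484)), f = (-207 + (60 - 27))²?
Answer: -3245260758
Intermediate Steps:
f = 30276 (f = (-207 + 33)² = (-174)² = 30276)
R = 53592 (R = 1914*28 = 53592)
z = -3245207166 (z = (30276 - 9063)*(19322 + 356*(-484)) = 21213*(19322 - 172304) = 21213*(-152982) = -3245207166)
z - R = -3245207166 - 1*53592 = -3245207166 - 53592 = -3245260758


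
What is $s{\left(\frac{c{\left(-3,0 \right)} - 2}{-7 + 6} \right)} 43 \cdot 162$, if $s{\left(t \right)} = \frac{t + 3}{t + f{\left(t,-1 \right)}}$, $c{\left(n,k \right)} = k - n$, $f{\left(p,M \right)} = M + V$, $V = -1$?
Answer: $-4644$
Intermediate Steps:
$f{\left(p,M \right)} = -1 + M$ ($f{\left(p,M \right)} = M - 1 = -1 + M$)
$s{\left(t \right)} = \frac{3 + t}{-2 + t}$ ($s{\left(t \right)} = \frac{t + 3}{t - 2} = \frac{3 + t}{t - 2} = \frac{3 + t}{-2 + t}$)
$s{\left(\frac{c{\left(-3,0 \right)} - 2}{-7 + 6} \right)} 43 \cdot 162 = \frac{3 + \frac{\left(0 - -3\right) - 2}{-7 + 6}}{-2 + \frac{\left(0 - -3\right) - 2}{-7 + 6}} \cdot 43 \cdot 162 = \frac{3 + \frac{\left(0 + 3\right) - 2}{-1}}{-2 + \frac{\left(0 + 3\right) - 2}{-1}} \cdot 43 \cdot 162 = \frac{3 + \left(3 - 2\right) \left(-1\right)}{-2 + \left(3 - 2\right) \left(-1\right)} 43 \cdot 162 = \frac{3 + 1 \left(-1\right)}{-2 + 1 \left(-1\right)} 43 \cdot 162 = \frac{3 - 1}{-2 - 1} \cdot 43 \cdot 162 = \frac{1}{-3} \cdot 2 \cdot 43 \cdot 162 = \left(- \frac{1}{3}\right) 2 \cdot 43 \cdot 162 = \left(- \frac{2}{3}\right) 43 \cdot 162 = \left(- \frac{86}{3}\right) 162 = -4644$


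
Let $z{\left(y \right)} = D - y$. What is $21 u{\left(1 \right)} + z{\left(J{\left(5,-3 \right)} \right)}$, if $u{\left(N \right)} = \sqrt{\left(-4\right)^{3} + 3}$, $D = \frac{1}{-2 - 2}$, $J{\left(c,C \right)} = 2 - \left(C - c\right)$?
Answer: $- \frac{41}{4} + 21 i \sqrt{61} \approx -10.25 + 164.02 i$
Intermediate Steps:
$J{\left(c,C \right)} = 2 + c - C$ ($J{\left(c,C \right)} = 2 - \left(C - c\right) = 2 + c - C$)
$D = - \frac{1}{4}$ ($D = \frac{1}{-4} = - \frac{1}{4} \approx -0.25$)
$u{\left(N \right)} = i \sqrt{61}$ ($u{\left(N \right)} = \sqrt{-64 + 3} = \sqrt{-61} = i \sqrt{61}$)
$z{\left(y \right)} = - \frac{1}{4} - y$
$21 u{\left(1 \right)} + z{\left(J{\left(5,-3 \right)} \right)} = 21 i \sqrt{61} - \left(\frac{29}{4} + 3\right) = 21 i \sqrt{61} - \frac{41}{4} = - \frac{41}{4} + 21 i \sqrt{61}$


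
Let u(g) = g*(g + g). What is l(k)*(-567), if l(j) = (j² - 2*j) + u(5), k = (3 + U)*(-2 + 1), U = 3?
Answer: -55566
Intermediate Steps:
k = -6 (k = (3 + 3)*(-2 + 1) = 6*(-1) = -6)
u(g) = 2*g² (u(g) = g*(2*g) = 2*g²)
l(j) = 50 + j² - 2*j (l(j) = (j² - 2*j) + 2*5² = (j² - 2*j) + 2*25 = (j² - 2*j) + 50 = 50 + j² - 2*j)
l(k)*(-567) = (50 + (-6)² - 2*(-6))*(-567) = (50 + 36 + 12)*(-567) = 98*(-567) = -55566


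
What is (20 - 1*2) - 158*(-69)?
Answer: 10920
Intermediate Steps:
(20 - 1*2) - 158*(-69) = (20 - 2) + 10902 = 18 + 10902 = 10920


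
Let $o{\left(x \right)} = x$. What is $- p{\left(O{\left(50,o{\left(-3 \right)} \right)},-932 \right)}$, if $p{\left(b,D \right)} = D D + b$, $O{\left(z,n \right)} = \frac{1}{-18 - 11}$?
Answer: $- \frac{25190095}{29} \approx -8.6862 \cdot 10^{5}$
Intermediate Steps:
$O{\left(z,n \right)} = - \frac{1}{29}$ ($O{\left(z,n \right)} = \frac{1}{-29} = - \frac{1}{29}$)
$p{\left(b,D \right)} = b + D^{2}$ ($p{\left(b,D \right)} = D^{2} + b = b + D^{2}$)
$- p{\left(O{\left(50,o{\left(-3 \right)} \right)},-932 \right)} = - (- \frac{1}{29} + \left(-932\right)^{2}) = - (- \frac{1}{29} + 868624) = \left(-1\right) \frac{25190095}{29} = - \frac{25190095}{29}$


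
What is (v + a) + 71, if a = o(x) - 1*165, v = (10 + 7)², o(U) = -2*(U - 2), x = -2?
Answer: 203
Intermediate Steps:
o(U) = 4 - 2*U (o(U) = -2*(-2 + U) = 4 - 2*U)
v = 289 (v = 17² = 289)
a = -157 (a = (4 - 2*(-2)) - 1*165 = (4 + 4) - 165 = 8 - 165 = -157)
(v + a) + 71 = (289 - 157) + 71 = 132 + 71 = 203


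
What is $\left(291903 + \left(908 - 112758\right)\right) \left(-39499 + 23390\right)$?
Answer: $-2900473777$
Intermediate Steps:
$\left(291903 + \left(908 - 112758\right)\right) \left(-39499 + 23390\right) = \left(291903 - 111850\right) \left(-16109\right) = 180053 \left(-16109\right) = -2900473777$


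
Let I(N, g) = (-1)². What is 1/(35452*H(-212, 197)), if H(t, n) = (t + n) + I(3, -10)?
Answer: -1/496328 ≈ -2.0148e-6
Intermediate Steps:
I(N, g) = 1
H(t, n) = 1 + n + t (H(t, n) = (t + n) + 1 = (n + t) + 1 = 1 + n + t)
1/(35452*H(-212, 197)) = 1/(35452*(1 + 197 - 212)) = (1/35452)/(-14) = (1/35452)*(-1/14) = -1/496328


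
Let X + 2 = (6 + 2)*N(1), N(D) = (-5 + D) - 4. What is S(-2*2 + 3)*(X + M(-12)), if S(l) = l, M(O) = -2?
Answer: 68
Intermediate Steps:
N(D) = -9 + D
X = -66 (X = -2 + (6 + 2)*(-9 + 1) = -2 + 8*(-8) = -2 - 64 = -66)
S(-2*2 + 3)*(X + M(-12)) = (-2*2 + 3)*(-66 - 2) = (-4 + 3)*(-68) = -1*(-68) = 68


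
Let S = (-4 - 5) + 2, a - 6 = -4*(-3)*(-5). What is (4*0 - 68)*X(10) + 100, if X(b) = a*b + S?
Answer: 37296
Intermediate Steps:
a = -54 (a = 6 - 4*(-3)*(-5) = 6 + 12*(-5) = 6 - 60 = -54)
S = -7 (S = -9 + 2 = -7)
X(b) = -7 - 54*b (X(b) = -54*b - 7 = -7 - 54*b)
(4*0 - 68)*X(10) + 100 = (4*0 - 68)*(-7 - 54*10) + 100 = (0 - 68)*(-7 - 540) + 100 = -68*(-547) + 100 = 37196 + 100 = 37296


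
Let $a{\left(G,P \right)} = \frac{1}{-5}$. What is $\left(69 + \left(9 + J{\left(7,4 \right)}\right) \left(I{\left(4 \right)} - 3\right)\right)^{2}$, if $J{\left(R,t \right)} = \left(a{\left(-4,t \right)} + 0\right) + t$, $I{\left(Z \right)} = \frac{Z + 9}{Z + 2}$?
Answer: $\frac{30625}{9} \approx 3402.8$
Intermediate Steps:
$a{\left(G,P \right)} = - \frac{1}{5}$
$I{\left(Z \right)} = \frac{9 + Z}{2 + Z}$
$J{\left(R,t \right)} = - \frac{1}{5} + t$ ($J{\left(R,t \right)} = \left(- \frac{1}{5} + 0\right) + t = - \frac{1}{5} + t$)
$\left(69 + \left(9 + J{\left(7,4 \right)}\right) \left(I{\left(4 \right)} - 3\right)\right)^{2} = \left(69 + \left(9 + \left(- \frac{1}{5} + 4\right)\right) \left(\frac{9 + 4}{2 + 4} - 3\right)\right)^{2} = \left(69 + \left(9 + \frac{19}{5}\right) \left(\frac{1}{6} \cdot 13 - 3\right)\right)^{2} = \left(69 + \frac{64 \left(\frac{1}{6} \cdot 13 - 3\right)}{5}\right)^{2} = \left(69 + \frac{64 \left(\frac{13}{6} - 3\right)}{5}\right)^{2} = \left(69 + \frac{64}{5} \left(- \frac{5}{6}\right)\right)^{2} = \left(69 - \frac{32}{3}\right)^{2} = \left(\frac{175}{3}\right)^{2} = \frac{30625}{9}$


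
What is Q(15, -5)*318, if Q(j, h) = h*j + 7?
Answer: -21624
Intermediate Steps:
Q(j, h) = 7 + h*j
Q(15, -5)*318 = (7 - 5*15)*318 = (7 - 75)*318 = -68*318 = -21624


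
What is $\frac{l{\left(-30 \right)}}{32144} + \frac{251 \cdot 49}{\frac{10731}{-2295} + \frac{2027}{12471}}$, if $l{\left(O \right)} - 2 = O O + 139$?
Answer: $- \frac{78575297969751}{28834582336} \approx -2725.0$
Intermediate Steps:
$l{\left(O \right)} = 141 + O^{2}$ ($l{\left(O \right)} = 2 + \left(O O + 139\right) = 2 + \left(O^{2} + 139\right) = 2 + \left(139 + O^{2}\right) = 141 + O^{2}$)
$\frac{l{\left(-30 \right)}}{32144} + \frac{251 \cdot 49}{\frac{10731}{-2295} + \frac{2027}{12471}} = \frac{141 + \left(-30\right)^{2}}{32144} + \frac{251 \cdot 49}{\frac{10731}{-2295} + \frac{2027}{12471}} = \left(141 + 900\right) \frac{1}{32144} + \frac{12299}{10731 \left(- \frac{1}{2295}\right) + 2027 \cdot \frac{1}{12471}} = 1041 \cdot \frac{1}{32144} + \frac{12299}{- \frac{3577}{765} + \frac{2027}{12471}} = \frac{1041}{32144} + \frac{12299}{- \frac{14352704}{3180105}} = \frac{1041}{32144} + 12299 \left(- \frac{3180105}{14352704}\right) = \frac{1041}{32144} - \frac{39112111395}{14352704} = - \frac{78575297969751}{28834582336}$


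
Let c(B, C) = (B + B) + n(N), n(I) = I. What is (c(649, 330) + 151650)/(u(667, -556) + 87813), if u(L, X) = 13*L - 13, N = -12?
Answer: 152936/96471 ≈ 1.5853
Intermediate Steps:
u(L, X) = -13 + 13*L
c(B, C) = -12 + 2*B (c(B, C) = (B + B) - 12 = 2*B - 12 = -12 + 2*B)
(c(649, 330) + 151650)/(u(667, -556) + 87813) = ((-12 + 2*649) + 151650)/((-13 + 13*667) + 87813) = ((-12 + 1298) + 151650)/((-13 + 8671) + 87813) = (1286 + 151650)/(8658 + 87813) = 152936/96471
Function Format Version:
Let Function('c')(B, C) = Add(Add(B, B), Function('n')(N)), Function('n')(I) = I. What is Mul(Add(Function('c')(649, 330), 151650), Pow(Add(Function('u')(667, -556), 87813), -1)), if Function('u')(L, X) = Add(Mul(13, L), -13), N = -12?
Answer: Rational(152936, 96471) ≈ 1.5853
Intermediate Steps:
Function('u')(L, X) = Add(-13, Mul(13, L))
Function('c')(B, C) = Add(-12, Mul(2, B)) (Function('c')(B, C) = Add(Add(B, B), -12) = Add(Mul(2, B), -12) = Add(-12, Mul(2, B)))
Mul(Add(Function('c')(649, 330), 151650), Pow(Add(Function('u')(667, -556), 87813), -1)) = Mul(Add(Add(-12, Mul(2, 649)), 151650), Pow(Add(Add(-13, Mul(13, 667)), 87813), -1)) = Mul(Add(Add(-12, 1298), 151650), Pow(Add(Add(-13, 8671), 87813), -1)) = Mul(Add(1286, 151650), Pow(Add(8658, 87813), -1)) = Mul(152936, Pow(96471, -1)) = Mul(152936, Rational(1, 96471)) = Rational(152936, 96471)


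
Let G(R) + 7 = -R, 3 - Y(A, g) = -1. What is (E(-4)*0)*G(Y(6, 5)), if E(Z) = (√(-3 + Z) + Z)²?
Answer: 0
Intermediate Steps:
Y(A, g) = 4 (Y(A, g) = 3 - 1*(-1) = 3 + 1 = 4)
E(Z) = (Z + √(-3 + Z))²
G(R) = -7 - R
(E(-4)*0)*G(Y(6, 5)) = ((-4 + √(-3 - 4))²*0)*(-7 - 1*4) = ((-4 + √(-7))²*0)*(-7 - 4) = ((-4 + I*√7)²*0)*(-11) = 0*(-11) = 0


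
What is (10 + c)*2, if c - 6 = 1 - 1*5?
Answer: 24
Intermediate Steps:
c = 2 (c = 6 + (1 - 1*5) = 6 + (1 - 5) = 6 - 4 = 2)
(10 + c)*2 = (10 + 2)*2 = 12*2 = 24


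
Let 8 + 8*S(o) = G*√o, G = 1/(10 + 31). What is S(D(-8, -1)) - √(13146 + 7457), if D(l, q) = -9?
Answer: -1 - √20603 + 3*I/328 ≈ -144.54 + 0.0091463*I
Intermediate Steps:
G = 1/41 ≈ 0.024390
S(o) = -1 + √o/328 (S(o) = -1 + (√o/41)/8 = -1 + √o/328)
S(D(-8, -1)) - √(13146 + 7457) = (-1 + √(-9)/328) - √(13146 + 7457) = (-1 + (3*I)/328) - √20603 = (-1 + 3*I/328) - √20603 = -1 - √20603 + 3*I/328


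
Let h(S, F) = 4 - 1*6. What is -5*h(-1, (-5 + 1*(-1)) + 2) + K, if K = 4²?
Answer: 26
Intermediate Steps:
K = 16
h(S, F) = -2 (h(S, F) = 4 - 6 = -2)
-5*h(-1, (-5 + 1*(-1)) + 2) + K = -5*(-2) + 16 = 10 + 16 = 26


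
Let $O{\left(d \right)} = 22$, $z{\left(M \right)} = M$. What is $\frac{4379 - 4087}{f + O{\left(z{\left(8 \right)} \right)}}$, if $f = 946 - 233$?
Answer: $\frac{292}{735} \approx 0.39728$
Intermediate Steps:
$f = 713$
$\frac{4379 - 4087}{f + O{\left(z{\left(8 \right)} \right)}} = \frac{4379 - 4087}{713 + 22} = \frac{292}{735}$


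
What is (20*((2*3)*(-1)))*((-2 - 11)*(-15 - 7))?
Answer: -34320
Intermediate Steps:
(20*((2*3)*(-1)))*((-2 - 11)*(-15 - 7)) = (20*(6*(-1)))*(-13*(-22)) = (20*(-6))*286 = -120*286 = -34320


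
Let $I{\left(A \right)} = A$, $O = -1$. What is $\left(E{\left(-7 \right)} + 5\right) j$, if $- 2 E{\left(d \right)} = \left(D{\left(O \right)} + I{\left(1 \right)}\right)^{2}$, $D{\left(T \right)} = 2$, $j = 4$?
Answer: $2$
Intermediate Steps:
$E{\left(d \right)} = - \frac{9}{2}$ ($E{\left(d \right)} = - \frac{\left(2 + 1\right)^{2}}{2} = - \frac{3^{2}}{2} = \left(- \frac{1}{2}\right) 9 = - \frac{9}{2}$)
$\left(E{\left(-7 \right)} + 5\right) j = \left(- \frac{9}{2} + 5\right) 4 = \frac{1}{2} \cdot 4 = 2$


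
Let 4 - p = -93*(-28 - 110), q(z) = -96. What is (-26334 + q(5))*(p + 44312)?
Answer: -832069260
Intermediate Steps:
p = -12830 (p = 4 - (-93)*(-28 - 110) = 4 - (-93)*(-138) = 4 - 1*12834 = 4 - 12834 = -12830)
(-26334 + q(5))*(p + 44312) = (-26334 - 96)*(-12830 + 44312) = -26430*31482 = -832069260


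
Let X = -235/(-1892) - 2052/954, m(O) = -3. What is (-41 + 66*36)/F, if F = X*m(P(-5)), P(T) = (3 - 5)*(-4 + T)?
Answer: 234144460/609699 ≈ 384.03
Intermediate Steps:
P(T) = 8 - 2*T (P(T) = -2*(-4 + T) = 8 - 2*T)
X = -203233/100276 (X = -235*(-1/1892) - 2052*1/954 = 235/1892 - 114/53 = -203233/100276 ≈ -2.0267)
F = 609699/100276 (F = -203233/100276*(-3) = 609699/100276 ≈ 6.0802)
(-41 + 66*36)/F = (-41 + 66*36)/(609699/100276) = (-41 + 2376)*(100276/609699) = 2335*(100276/609699) = 234144460/609699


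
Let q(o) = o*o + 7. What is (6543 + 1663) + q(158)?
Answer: 33177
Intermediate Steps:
q(o) = 7 + o² (q(o) = o² + 7 = 7 + o²)
(6543 + 1663) + q(158) = (6543 + 1663) + (7 + 158²) = 8206 + (7 + 24964) = 8206 + 24971 = 33177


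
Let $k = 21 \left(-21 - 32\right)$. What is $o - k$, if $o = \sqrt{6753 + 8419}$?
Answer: $1113 + 2 \sqrt{3793} \approx 1236.2$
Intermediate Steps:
$k = -1113$ ($k = 21 \left(-53\right) = -1113$)
$o = 2 \sqrt{3793}$ ($o = \sqrt{15172} = 2 \sqrt{3793} \approx 123.17$)
$o - k = 2 \sqrt{3793} - -1113 = 2 \sqrt{3793} + 1113 = 1113 + 2 \sqrt{3793}$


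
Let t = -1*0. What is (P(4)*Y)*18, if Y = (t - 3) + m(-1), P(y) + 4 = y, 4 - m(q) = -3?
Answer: 0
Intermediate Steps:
m(q) = 7 (m(q) = 4 - 1*(-3) = 4 + 3 = 7)
t = 0
P(y) = -4 + y
Y = 4 (Y = (0 - 3) + 7 = -3 + 7 = 4)
(P(4)*Y)*18 = ((-4 + 4)*4)*18 = (0*4)*18 = 0*18 = 0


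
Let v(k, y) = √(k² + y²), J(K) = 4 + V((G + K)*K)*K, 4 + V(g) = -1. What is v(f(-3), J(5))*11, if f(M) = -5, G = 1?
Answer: 11*√466 ≈ 237.46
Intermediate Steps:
V(g) = -5 (V(g) = -4 - 1 = -5)
J(K) = 4 - 5*K
v(f(-3), J(5))*11 = √((-5)² + (4 - 5*5)²)*11 = √(25 + (4 - 25)²)*11 = √(25 + (-21)²)*11 = √(25 + 441)*11 = √466*11 = 11*√466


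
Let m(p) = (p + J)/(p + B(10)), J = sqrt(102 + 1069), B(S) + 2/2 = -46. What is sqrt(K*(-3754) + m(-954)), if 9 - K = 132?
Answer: sqrt(462666900696 - 1001*sqrt(1171))/1001 ≈ 679.52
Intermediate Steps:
B(S) = -47 (B(S) = -1 - 46 = -47)
K = -123 (K = 9 - 1*132 = 9 - 132 = -123)
J = sqrt(1171) ≈ 34.220
m(p) = (p + sqrt(1171))/(-47 + p) (m(p) = (p + sqrt(1171))/(p - 47) = (p + sqrt(1171))/(-47 + p))
sqrt(K*(-3754) + m(-954)) = sqrt(-123*(-3754) + (-954 + sqrt(1171))/(-47 - 954)) = sqrt(461742 + (-954 + sqrt(1171))/(-1001)) = sqrt(461742 - (-954 + sqrt(1171))/1001) = sqrt(461742 + (954/1001 - sqrt(1171)/1001)) = sqrt(462204696/1001 - sqrt(1171)/1001)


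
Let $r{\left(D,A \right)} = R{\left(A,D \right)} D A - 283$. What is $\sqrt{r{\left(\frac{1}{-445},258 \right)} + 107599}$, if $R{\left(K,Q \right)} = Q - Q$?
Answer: $6 \sqrt{2981} \approx 327.59$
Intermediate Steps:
$R{\left(K,Q \right)} = 0$
$r{\left(D,A \right)} = -283$ ($r{\left(D,A \right)} = 0 D A - 283 = 0 A - 283 = 0 - 283 = -283$)
$\sqrt{r{\left(\frac{1}{-445},258 \right)} + 107599} = \sqrt{-283 + 107599} = \sqrt{107316} = 6 \sqrt{2981}$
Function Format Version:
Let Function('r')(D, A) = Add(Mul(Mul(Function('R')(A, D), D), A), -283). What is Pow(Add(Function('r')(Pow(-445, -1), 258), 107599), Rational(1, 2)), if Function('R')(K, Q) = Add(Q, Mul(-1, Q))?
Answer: Mul(6, Pow(2981, Rational(1, 2))) ≈ 327.59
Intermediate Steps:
Function('R')(K, Q) = 0
Function('r')(D, A) = -283 (Function('r')(D, A) = Add(Mul(Mul(0, D), A), -283) = Add(Mul(0, A), -283) = Add(0, -283) = -283)
Pow(Add(Function('r')(Pow(-445, -1), 258), 107599), Rational(1, 2)) = Pow(Add(-283, 107599), Rational(1, 2)) = Pow(107316, Rational(1, 2)) = Mul(6, Pow(2981, Rational(1, 2)))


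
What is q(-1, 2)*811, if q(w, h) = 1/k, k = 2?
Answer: 811/2 ≈ 405.50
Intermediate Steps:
q(w, h) = 1/2
q(-1, 2)*811 = (1/2)*811 = 811/2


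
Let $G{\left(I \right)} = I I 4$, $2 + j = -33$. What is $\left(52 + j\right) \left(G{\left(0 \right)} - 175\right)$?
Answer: $-2975$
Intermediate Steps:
$j = -35$ ($j = -2 - 33 = -35$)
$G{\left(I \right)} = 4 I^{2}$ ($G{\left(I \right)} = I^{2} \cdot 4 = 4 I^{2}$)
$\left(52 + j\right) \left(G{\left(0 \right)} - 175\right) = \left(52 - 35\right) \left(4 \cdot 0^{2} - 175\right) = 17 \left(4 \cdot 0 - 175\right) = 17 \left(0 - 175\right) = 17 \left(-175\right) = -2975$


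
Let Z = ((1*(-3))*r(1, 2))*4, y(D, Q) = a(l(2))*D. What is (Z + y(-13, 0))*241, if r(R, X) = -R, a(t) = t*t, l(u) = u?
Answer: -9640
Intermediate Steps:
a(t) = t²
y(D, Q) = 4*D (y(D, Q) = 2²*D = 4*D)
Z = 12 (Z = ((1*(-3))*(-1*1))*4 = -3*(-1)*4 = 3*4 = 12)
(Z + y(-13, 0))*241 = (12 + 4*(-13))*241 = (12 - 52)*241 = -40*241 = -9640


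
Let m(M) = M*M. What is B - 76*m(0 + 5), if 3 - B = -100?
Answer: -1797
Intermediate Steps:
B = 103 (B = 3 - 1*(-100) = 3 + 100 = 103)
m(M) = M²
B - 76*m(0 + 5) = 103 - 76*(0 + 5)² = 103 - 76*5² = 103 - 76*25 = 103 - 1900 = -1797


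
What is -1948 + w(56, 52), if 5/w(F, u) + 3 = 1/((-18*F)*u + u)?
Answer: -306278984/157093 ≈ -1949.7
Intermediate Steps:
w(F, u) = 5/(-3 + 1/(u - 18*F*u)) (w(F, u) = 5/(-3 + 1/((-18*F)*u + u)) = 5/(-3 + 1/(-18*F*u + u)) = 5/(-3 + 1/(u - 18*F*u)))
-1948 + w(56, 52) = -1948 + 5*52*(1 - 18*56)/(1 - 3*52 + 54*56*52) = -1948 + 5*52*(1 - 1008)/(1 - 156 + 157248) = -1948 + 5*52*(-1007)/157093 = -1948 + 5*52*(1/157093)*(-1007) = -1948 - 261820/157093 = -306278984/157093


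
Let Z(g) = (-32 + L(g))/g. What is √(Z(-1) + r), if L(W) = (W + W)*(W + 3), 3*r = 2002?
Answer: √6330/3 ≈ 26.520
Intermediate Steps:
r = 2002/3 (r = (⅓)*2002 = 2002/3 ≈ 667.33)
L(W) = 2*W*(3 + W) (L(W) = (2*W)*(3 + W) = 2*W*(3 + W))
Z(g) = (-32 + 2*g*(3 + g))/g
√(Z(-1) + r) = √((6 - 32/(-1) + 2*(-1)) + 2002/3) = √((6 - 32*(-1) - 2) + 2002/3) = √((6 + 32 - 2) + 2002/3) = √(36 + 2002/3) = √(2110/3) = √6330/3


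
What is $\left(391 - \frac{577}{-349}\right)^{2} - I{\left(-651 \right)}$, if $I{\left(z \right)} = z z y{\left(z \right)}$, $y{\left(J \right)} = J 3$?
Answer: $\frac{100831438944049}{121801} \approx 8.2784 \cdot 10^{8}$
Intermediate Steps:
$y{\left(J \right)} = 3 J$
$I{\left(z \right)} = 3 z^{3}$ ($I{\left(z \right)} = z z 3 z = z^{2} \cdot 3 z = 3 z^{3}$)
$\left(391 - \frac{577}{-349}\right)^{2} - I{\left(-651 \right)} = \left(391 - \frac{577}{-349}\right)^{2} - 3 \left(-651\right)^{3} = \left(391 - - \frac{577}{349}\right)^{2} - 3 \left(-275894451\right) = \left(391 + \frac{577}{349}\right)^{2} - -827683353 = \left(\frac{137036}{349}\right)^{2} + 827683353 = \frac{18778865296}{121801} + 827683353 = \frac{100831438944049}{121801}$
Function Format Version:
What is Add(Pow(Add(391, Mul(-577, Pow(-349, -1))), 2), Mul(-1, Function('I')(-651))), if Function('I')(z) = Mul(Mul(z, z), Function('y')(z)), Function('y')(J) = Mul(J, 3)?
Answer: Rational(100831438944049, 121801) ≈ 8.2784e+8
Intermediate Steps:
Function('y')(J) = Mul(3, J)
Function('I')(z) = Mul(3, Pow(z, 3)) (Function('I')(z) = Mul(Mul(z, z), Mul(3, z)) = Mul(Pow(z, 2), Mul(3, z)) = Mul(3, Pow(z, 3)))
Add(Pow(Add(391, Mul(-577, Pow(-349, -1))), 2), Mul(-1, Function('I')(-651))) = Add(Pow(Add(391, Mul(-577, Pow(-349, -1))), 2), Mul(-1, Mul(3, Pow(-651, 3)))) = Add(Pow(Add(391, Mul(-577, Rational(-1, 349))), 2), Mul(-1, Mul(3, -275894451))) = Add(Pow(Add(391, Rational(577, 349)), 2), Mul(-1, -827683353)) = Add(Pow(Rational(137036, 349), 2), 827683353) = Add(Rational(18778865296, 121801), 827683353) = Rational(100831438944049, 121801)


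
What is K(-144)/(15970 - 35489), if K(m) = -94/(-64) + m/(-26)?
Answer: -2915/8119904 ≈ -0.00035899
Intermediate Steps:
K(m) = 47/32 - m/26 (K(m) = -94*(-1/64) + m*(-1/26) = 47/32 - m/26)
K(-144)/(15970 - 35489) = (47/32 - 1/26*(-144))/(15970 - 35489) = (47/32 + 72/13)/(-19519) = (2915/416)*(-1/19519) = -2915/8119904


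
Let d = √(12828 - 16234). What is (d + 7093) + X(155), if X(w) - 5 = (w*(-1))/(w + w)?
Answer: 14195/2 + I*√3406 ≈ 7097.5 + 58.361*I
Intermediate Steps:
X(w) = 9/2 (X(w) = 5 + (w*(-1))/(w + w) = 5 + (-w)/((2*w)) = 5 + (-w)*(1/(2*w)) = 5 - ½ = 9/2)
d = I*√3406 (d = √(-3406) = I*√3406 ≈ 58.361*I)
(d + 7093) + X(155) = (I*√3406 + 7093) + 9/2 = (7093 + I*√3406) + 9/2 = 14195/2 + I*√3406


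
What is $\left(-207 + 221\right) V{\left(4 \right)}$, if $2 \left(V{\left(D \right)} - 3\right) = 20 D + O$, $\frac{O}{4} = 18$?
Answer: $1106$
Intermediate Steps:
$O = 72$ ($O = 4 \cdot 18 = 72$)
$V{\left(D \right)} = 39 + 10 D$ ($V{\left(D \right)} = 3 + \frac{20 D + 72}{2} = 3 + \frac{72 + 20 D}{2} = 3 + \left(36 + 10 D\right) = 39 + 10 D$)
$\left(-207 + 221\right) V{\left(4 \right)} = \left(-207 + 221\right) \left(39 + 10 \cdot 4\right) = 14 \left(39 + 40\right) = 14 \cdot 79 = 1106$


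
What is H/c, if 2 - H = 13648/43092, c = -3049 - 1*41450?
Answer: -18134/479387727 ≈ -3.7827e-5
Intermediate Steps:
c = -44499 (c = -3049 - 41450 = -44499)
H = 18134/10773 (H = 2 - 13648/43092 = 2 - 1*3412/10773 = 2 - 3412/10773 = 18134/10773 ≈ 1.6833)
H/c = (18134/10773)/(-44499) = (18134/10773)*(-1/44499) = -18134/479387727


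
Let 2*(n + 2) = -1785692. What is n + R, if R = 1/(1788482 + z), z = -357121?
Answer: -1277987806127/1431361 ≈ -8.9285e+5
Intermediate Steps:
n = -892848 (n = -2 + (1/2)*(-1785692) = -2 - 892846 = -892848)
R = 1/1431361 (R = 1/(1788482 - 357121) = 1/1431361 ≈ 6.9864e-7)
n + R = -892848 + 1/1431361 = -1277987806127/1431361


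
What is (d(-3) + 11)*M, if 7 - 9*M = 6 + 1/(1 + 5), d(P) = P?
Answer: 20/27 ≈ 0.74074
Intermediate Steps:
M = 5/54 (M = 7/9 - (6 + 1/(1 + 5))/9 = 7/9 - (6 + 1/6)/9 = 7/9 - (6 + ⅙)/9 = 7/9 - ⅑*37/6 = 7/9 - 37/54 = 5/54 ≈ 0.092593)
(d(-3) + 11)*M = (-3 + 11)*(5/54) = 8*(5/54) = 20/27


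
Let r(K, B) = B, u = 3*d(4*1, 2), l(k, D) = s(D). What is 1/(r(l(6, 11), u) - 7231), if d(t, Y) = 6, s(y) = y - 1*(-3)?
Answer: -1/7213 ≈ -0.00013864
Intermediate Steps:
s(y) = 3 + y (s(y) = y + 3 = 3 + y)
l(k, D) = 3 + D
u = 18 (u = 3*6 = 18)
1/(r(l(6, 11), u) - 7231) = 1/(18 - 7231) = 1/(-7213) = -1/7213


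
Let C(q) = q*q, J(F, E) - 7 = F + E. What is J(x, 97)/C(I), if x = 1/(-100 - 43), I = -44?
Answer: 14871/276848 ≈ 0.053715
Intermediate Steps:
x = -1/143 (x = 1/(-143) = -1/143 ≈ -0.0069930)
J(F, E) = 7 + E + F (J(F, E) = 7 + (F + E) = 7 + (E + F) = 7 + E + F)
C(q) = q²
J(x, 97)/C(I) = (7 + 97 - 1/143)/((-44)²) = (14871/143)/1936 = (14871/143)*(1/1936) = 14871/276848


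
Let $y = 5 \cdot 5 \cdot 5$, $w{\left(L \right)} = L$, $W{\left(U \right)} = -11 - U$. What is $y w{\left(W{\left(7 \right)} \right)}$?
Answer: $-2250$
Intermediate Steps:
$y = 125$ ($y = 25 \cdot 5 = 125$)
$y w{\left(W{\left(7 \right)} \right)} = 125 \left(-11 - 7\right) = 125 \left(-18\right) = -2250$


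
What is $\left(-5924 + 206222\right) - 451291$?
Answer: $-250993$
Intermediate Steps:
$\left(-5924 + 206222\right) - 451291 = 200298 - 451291 = -250993$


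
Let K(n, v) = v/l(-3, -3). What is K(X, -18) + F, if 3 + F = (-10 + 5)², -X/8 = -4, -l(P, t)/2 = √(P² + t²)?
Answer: 22 + 3*√2/2 ≈ 24.121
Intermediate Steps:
l(P, t) = -2*√(P² + t²)
X = 32 (X = -8*(-4) = 32)
F = 22 (F = -3 + (-10 + 5)² = -3 + (-5)² = -3 + 25 = 22)
K(n, v) = -v*√2/12 (K(n, v) = v/((-2*√((-3)² + (-3)²))) = v/((-2*√(9 + 9))) = v/((-6*√2)) = v*(-√2/12) = -v*√2/12)
K(X, -18) + F = -1/12*(-18)*√2 + 22 = 3*√2/2 + 22 = 22 + 3*√2/2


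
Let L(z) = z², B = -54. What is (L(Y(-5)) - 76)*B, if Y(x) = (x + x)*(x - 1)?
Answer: -190296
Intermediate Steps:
Y(x) = 2*x*(-1 + x) (Y(x) = (2*x)*(-1 + x) = 2*x*(-1 + x))
(L(Y(-5)) - 76)*B = ((2*(-5)*(-1 - 5))² - 76)*(-54) = ((2*(-5)*(-6))² - 76)*(-54) = (60² - 76)*(-54) = (3600 - 76)*(-54) = 3524*(-54) = -190296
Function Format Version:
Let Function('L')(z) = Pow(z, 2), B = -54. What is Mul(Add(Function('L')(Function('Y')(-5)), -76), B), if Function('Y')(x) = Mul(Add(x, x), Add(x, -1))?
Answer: -190296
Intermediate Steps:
Function('Y')(x) = Mul(2, x, Add(-1, x)) (Function('Y')(x) = Mul(Mul(2, x), Add(-1, x)) = Mul(2, x, Add(-1, x)))
Mul(Add(Function('L')(Function('Y')(-5)), -76), B) = Mul(Add(Pow(Mul(2, -5, Add(-1, -5)), 2), -76), -54) = Mul(Add(Pow(Mul(2, -5, -6), 2), -76), -54) = Mul(Add(Pow(60, 2), -76), -54) = Mul(Add(3600, -76), -54) = Mul(3524, -54) = -190296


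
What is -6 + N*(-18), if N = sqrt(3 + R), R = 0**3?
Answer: -6 - 18*sqrt(3) ≈ -37.177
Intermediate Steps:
R = 0
N = sqrt(3) (N = sqrt(3 + 0) = sqrt(3) ≈ 1.7320)
-6 + N*(-18) = -6 + sqrt(3)*(-18) = -6 - 18*sqrt(3)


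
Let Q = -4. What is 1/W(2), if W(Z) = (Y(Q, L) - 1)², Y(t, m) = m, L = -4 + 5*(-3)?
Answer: 1/400 ≈ 0.0025000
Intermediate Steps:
L = -19 (L = -4 - 15 = -19)
W(Z) = 400 (W(Z) = (-19 - 1)² = (-20)² = 400)
1/W(2) = 1/400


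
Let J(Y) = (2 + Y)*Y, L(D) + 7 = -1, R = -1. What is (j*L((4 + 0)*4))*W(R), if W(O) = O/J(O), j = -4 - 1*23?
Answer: 216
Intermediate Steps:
L(D) = -8 (L(D) = -7 - 1 = -8)
j = -27 (j = -4 - 23 = -27)
J(Y) = Y*(2 + Y)
W(O) = 1/(2 + O) (W(O) = O/((O*(2 + O))) = O*(1/(O*(2 + O))) = 1/(2 + O))
(j*L((4 + 0)*4))*W(R) = (-27*(-8))/(2 - 1) = 216/1 = 216*1 = 216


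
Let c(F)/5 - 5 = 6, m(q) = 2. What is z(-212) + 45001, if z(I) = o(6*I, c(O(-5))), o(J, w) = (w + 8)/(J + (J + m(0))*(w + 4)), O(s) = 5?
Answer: 489880877/10886 ≈ 45001.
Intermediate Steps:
c(F) = 55 (c(F) = 25 + 5*6 = 25 + 30 = 55)
o(J, w) = (8 + w)/(J + (2 + J)*(4 + w)) (o(J, w) = (w + 8)/(J + (J + 2)*(w + 4)) = (8 + w)/(J + (2 + J)*(4 + w)))
z(I) = 63/(118 + 360*I) (z(I) = (8 + 55)/(8 + 2*55 + 5*(6*I) + (6*I)*55) = 63/(8 + 110 + 30*I + 330*I) = 63/(118 + 360*I))
z(-212) + 45001 = 63/(2*(59 + 180*(-212))) + 45001 = 63/(2*(59 - 38160)) + 45001 = (63/2)/(-38101) + 45001 = (63/2)*(-1/38101) + 45001 = -9/10886 + 45001 = 489880877/10886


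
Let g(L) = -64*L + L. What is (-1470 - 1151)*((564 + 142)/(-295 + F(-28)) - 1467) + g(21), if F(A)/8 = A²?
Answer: 22971848842/5977 ≈ 3.8434e+6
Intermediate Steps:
F(A) = 8*A²
g(L) = -63*L
(-1470 - 1151)*((564 + 142)/(-295 + F(-28)) - 1467) + g(21) = (-1470 - 1151)*((564 + 142)/(-295 + 8*(-28)²) - 1467) - 63*21 = -2621*(706/(-295 + 8*784) - 1467) - 1323 = -2621*(706/(-295 + 6272) - 1467) - 1323 = -2621*(706/5977 - 1467) - 1323 = -2621*(-8767553/5977) - 1323 = 22979756413/5977 - 1323 = 22971848842/5977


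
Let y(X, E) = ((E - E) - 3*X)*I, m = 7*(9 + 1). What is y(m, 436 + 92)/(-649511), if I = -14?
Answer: -2940/649511 ≈ -0.0045265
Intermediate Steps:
m = 70 (m = 7*10 = 70)
y(X, E) = 42*X (y(X, E) = ((E - E) - 3*X)*(-14) = (0 - 3*X)*(-14) = -3*X*(-14) = 42*X)
y(m, 436 + 92)/(-649511) = (42*70)/(-649511) = 2940*(-1/649511) = -2940/649511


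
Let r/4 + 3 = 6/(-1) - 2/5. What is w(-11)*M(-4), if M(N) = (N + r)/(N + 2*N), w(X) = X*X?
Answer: 6292/15 ≈ 419.47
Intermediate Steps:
w(X) = X²
r = -188/5 (r = -12 + 4*(6/(-1) - 2/5) = -12 + 4*(6*(-1) - 2*⅕) = -12 + 4*(-6 - ⅖) = -12 + 4*(-32/5) = -12 - 128/5 = -188/5 ≈ -37.600)
M(N) = (-188/5 + N)/(3*N) (M(N) = (N - 188/5)/(N + 2*N) = (-188/5 + N)/((3*N)) = (-188/5 + N)*(1/(3*N)) = (-188/5 + N)/(3*N))
w(-11)*M(-4) = (-11)²*((1/15)*(-188 + 5*(-4))/(-4)) = 121*((1/15)*(-¼)*(-188 - 20)) = 121*((1/15)*(-¼)*(-208)) = 121*(52/15) = 6292/15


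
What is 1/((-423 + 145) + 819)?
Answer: 1/541 ≈ 0.0018484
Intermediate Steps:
1/((-423 + 145) + 819) = 1/(-278 + 819) = 1/541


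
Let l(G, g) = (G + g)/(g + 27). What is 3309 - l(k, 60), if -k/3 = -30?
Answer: 95911/29 ≈ 3307.3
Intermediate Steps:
k = 90 (k = -3*(-30) = 90)
l(G, g) = (G + g)/(27 + g)
3309 - l(k, 60) = 3309 - (90 + 60)/(27 + 60) = 3309 - 150/87 = 3309 - 1*50/29 = 3309 - 50/29 = 95911/29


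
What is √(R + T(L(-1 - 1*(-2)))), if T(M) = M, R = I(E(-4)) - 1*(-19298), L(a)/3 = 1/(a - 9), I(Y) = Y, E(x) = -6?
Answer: √308666/4 ≈ 138.89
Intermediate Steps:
L(a) = 3/(-9 + a) (L(a) = 3/(a - 9) = 3/(-9 + a))
R = 19292 (R = -6 - 1*(-19298) = -6 + 19298 = 19292)
√(R + T(L(-1 - 1*(-2)))) = √(19292 + 3/(-9 + (-1 - 1*(-2)))) = √(19292 + 3/(-9 + (-1 + 2))) = √(19292 + 3/(-9 + 1)) = √(19292 + 3/(-8)) = √(19292 + 3*(-⅛)) = √(19292 - 3/8) = √(154333/8) = √308666/4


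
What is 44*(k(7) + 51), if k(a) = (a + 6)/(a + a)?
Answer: 15994/7 ≈ 2284.9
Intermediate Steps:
k(a) = (6 + a)/(2*a) (k(a) = (6 + a)/((2*a)) = (6 + a)*(1/(2*a)) = (6 + a)/(2*a))
44*(k(7) + 51) = 44*((1/2)*(6 + 7)/7 + 51) = 44*((1/2)*(1/7)*13 + 51) = 44*(13/14 + 51) = 44*(727/14) = 15994/7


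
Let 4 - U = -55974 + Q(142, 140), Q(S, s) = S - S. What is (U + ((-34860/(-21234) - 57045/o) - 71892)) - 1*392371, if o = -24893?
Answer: -35968062358610/88096327 ≈ -4.0828e+5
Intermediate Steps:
Q(S, s) = 0
U = 55978 (U = 4 - (-55974 + 0) = 4 - 1*(-55974) = 4 + 55974 = 55978)
(U + ((-34860/(-21234) - 57045/o) - 71892)) - 1*392371 = (55978 + ((-34860/(-21234) - 57045/(-24893)) - 71892)) - 1*392371 = (55978 + ((-34860*(-1/21234) - 57045*(-1/24893)) - 71892)) - 392371 = (55978 + ((5810/3539 + 57045/24893) - 71892)) - 392371 = (55978 + (346510585/88096327 - 71892)) - 392371 = (55978 - 6333074630099/88096327) - 392371 = -1401618437293/88096327 - 392371 = -35968062358610/88096327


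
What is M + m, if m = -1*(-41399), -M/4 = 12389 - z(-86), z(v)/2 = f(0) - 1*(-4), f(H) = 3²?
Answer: -8053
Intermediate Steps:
f(H) = 9
z(v) = 26 (z(v) = 2*(9 - 1*(-4)) = 2*(9 + 4) = 2*13 = 26)
M = -49452 (M = -4*(12389 - 1*26) = -4*(12389 - 26) = -4*12363 = -49452)
m = 41399
M + m = -49452 + 41399 = -8053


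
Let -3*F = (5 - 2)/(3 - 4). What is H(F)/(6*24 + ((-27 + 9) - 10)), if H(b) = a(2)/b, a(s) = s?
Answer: 1/58 ≈ 0.017241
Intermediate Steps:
F = 1 (F = -(5 - 2)/(3*(3 - 4)) = -1/(-1) = -(-1) = -⅓*(-3) = 1)
H(b) = 2/b
H(F)/(6*24 + ((-27 + 9) - 10)) = (2/1)/(6*24 + ((-27 + 9) - 10)) = (2*1)/(144 + (-18 - 10)) = 2/(144 - 28) = 2/116 = 2*(1/116) = 1/58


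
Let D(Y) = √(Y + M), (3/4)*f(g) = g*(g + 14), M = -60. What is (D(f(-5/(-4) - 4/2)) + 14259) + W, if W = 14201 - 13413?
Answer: 15047 + I*√293/2 ≈ 15047.0 + 8.5586*I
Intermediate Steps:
W = 788
f(g) = 4*g*(14 + g)/3 (f(g) = 4*(g*(g + 14))/3 = 4*(g*(14 + g))/3 = 4*g*(14 + g)/3)
D(Y) = √(-60 + Y) (D(Y) = √(Y - 60) = √(-60 + Y))
(D(f(-5/(-4) - 4/2)) + 14259) + W = (√(-60 + 4*(-5/(-4) - 4/2)*(14 + (-5/(-4) - 4/2))/3) + 14259) + 788 = (√(-60 + 4*(-5*(-¼) - 4*½)*(14 + (-5*(-¼) - 4*½))/3) + 14259) + 788 = (√(-60 + 4*(5/4 - 2)*(14 + (5/4 - 2))/3) + 14259) + 788 = (√(-60 + (4/3)*(-¾)*(14 - ¾)) + 14259) + 788 = (√(-60 + (4/3)*(-¾)*(53/4)) + 14259) + 788 = (√(-60 - 53/4) + 14259) + 788 = (√(-293/4) + 14259) + 788 = (I*√293/2 + 14259) + 788 = (14259 + I*√293/2) + 788 = 15047 + I*√293/2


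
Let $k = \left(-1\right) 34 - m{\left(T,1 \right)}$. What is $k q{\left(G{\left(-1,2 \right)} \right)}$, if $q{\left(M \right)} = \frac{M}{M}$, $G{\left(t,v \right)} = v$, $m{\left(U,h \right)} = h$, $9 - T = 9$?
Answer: $-35$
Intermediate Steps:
$T = 0$ ($T = 9 - 9 = 0$)
$q{\left(M \right)} = 1$
$k = -35$ ($k = \left(-1\right) 34 - 1 = -34 - 1 = -35$)
$k q{\left(G{\left(-1,2 \right)} \right)} = \left(-35\right) 1 = -35$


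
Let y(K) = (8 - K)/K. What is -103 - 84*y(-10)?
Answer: 241/5 ≈ 48.200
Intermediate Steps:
y(K) = (8 - K)/K
-103 - 84*y(-10) = -103 - 84*(8 - 1*(-10))/(-10) = -103 - (-42)*(8 + 10)/5 = -103 - (-42)*18/5 = -103 - 84*(-9/5) = -103 + 756/5 = 241/5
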